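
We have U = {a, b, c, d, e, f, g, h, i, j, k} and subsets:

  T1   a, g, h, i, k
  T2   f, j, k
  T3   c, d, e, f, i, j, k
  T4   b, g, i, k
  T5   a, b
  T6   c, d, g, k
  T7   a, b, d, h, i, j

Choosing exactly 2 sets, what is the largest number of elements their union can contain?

Choosing T1, T3 covers {a, c, d, e, f, g, h, i, j, k} — 10 elements.
No choice of 2 sets does better; here b is left uncovered.

10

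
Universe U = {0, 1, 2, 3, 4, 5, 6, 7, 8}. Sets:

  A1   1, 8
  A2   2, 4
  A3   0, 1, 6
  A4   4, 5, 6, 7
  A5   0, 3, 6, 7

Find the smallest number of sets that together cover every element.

4

A1, A2, A4, A5 together cover {0, 1, 2, 3, 4, 5, 6, 7, 8} — every element.
No 3 of the 5 sets cover everything (all 10 triples fall short), so 4 is minimum.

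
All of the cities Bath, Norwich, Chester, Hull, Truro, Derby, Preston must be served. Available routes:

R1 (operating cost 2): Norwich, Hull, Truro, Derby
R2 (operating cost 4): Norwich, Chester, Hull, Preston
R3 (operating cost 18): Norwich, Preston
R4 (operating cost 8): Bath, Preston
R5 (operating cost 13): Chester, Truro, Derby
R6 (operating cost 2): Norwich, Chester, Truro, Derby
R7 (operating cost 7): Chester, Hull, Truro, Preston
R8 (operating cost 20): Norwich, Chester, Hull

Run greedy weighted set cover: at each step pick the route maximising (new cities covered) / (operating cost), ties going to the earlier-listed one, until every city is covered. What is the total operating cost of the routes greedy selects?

Pick 1: R1 adds 4 new (Norwich, Hull, Truro, Derby) at operating cost 2 (ratio 4/2).
Pick 2: R2 adds 2 new (Chester, Preston) at operating cost 4 (ratio 2/4).
Pick 3: R4 adds 1 new (Bath) at operating cost 8 (ratio 1/8).
Greedy total operating cost: 2 + 4 + 8 = 14. (The true optimum is 12, so greedy overshoots here.)

14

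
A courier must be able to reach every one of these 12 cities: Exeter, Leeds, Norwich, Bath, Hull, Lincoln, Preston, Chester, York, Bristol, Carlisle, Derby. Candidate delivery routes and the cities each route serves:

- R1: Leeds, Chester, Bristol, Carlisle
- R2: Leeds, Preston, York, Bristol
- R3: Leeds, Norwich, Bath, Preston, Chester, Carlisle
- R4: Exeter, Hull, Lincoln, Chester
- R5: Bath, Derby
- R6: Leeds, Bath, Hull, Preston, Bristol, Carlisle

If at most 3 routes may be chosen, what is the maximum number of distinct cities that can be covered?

Choosing R2, R3, R4 covers {Exeter, Leeds, Norwich, Bath, Hull, Lincoln, Preston, Chester, York, Bristol, Carlisle} — 11 cities.
No choice of 3 routes does better; here Derby is left uncovered.

11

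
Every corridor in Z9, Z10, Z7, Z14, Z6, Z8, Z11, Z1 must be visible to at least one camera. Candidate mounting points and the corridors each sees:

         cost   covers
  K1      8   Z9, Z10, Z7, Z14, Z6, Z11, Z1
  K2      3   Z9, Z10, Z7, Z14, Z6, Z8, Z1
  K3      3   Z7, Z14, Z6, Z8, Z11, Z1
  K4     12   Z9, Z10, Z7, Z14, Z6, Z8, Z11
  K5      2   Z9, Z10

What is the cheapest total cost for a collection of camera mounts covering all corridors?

5

K3, K5 cover every corridor at cost 3 + 2 = 5.
Any cover uses at least 2 camera mounts; among all covering selections none totals below 5.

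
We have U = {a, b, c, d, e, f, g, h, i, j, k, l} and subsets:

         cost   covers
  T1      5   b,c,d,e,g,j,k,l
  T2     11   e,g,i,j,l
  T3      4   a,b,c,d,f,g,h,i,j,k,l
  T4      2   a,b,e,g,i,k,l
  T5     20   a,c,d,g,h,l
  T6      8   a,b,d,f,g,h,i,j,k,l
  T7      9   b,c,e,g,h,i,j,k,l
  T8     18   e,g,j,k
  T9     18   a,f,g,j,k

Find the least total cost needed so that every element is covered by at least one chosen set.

6

T3, T4 cover every element at cost 4 + 2 = 6.
Any cover uses at least 2 sets; among all covering selections none totals below 6.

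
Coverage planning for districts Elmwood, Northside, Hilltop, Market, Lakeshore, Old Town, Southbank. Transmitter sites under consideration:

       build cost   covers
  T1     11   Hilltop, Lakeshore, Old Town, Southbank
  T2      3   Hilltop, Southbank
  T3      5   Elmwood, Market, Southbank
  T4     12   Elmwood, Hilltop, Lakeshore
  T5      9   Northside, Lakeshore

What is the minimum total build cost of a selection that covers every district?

25

T1, T3, T5 cover every district at build cost 11 + 5 + 9 = 25.
Any cover uses at least 3 transmitter sites; among all covering selections none totals below 25.
Greedy by coverage-per-build cost would pick T2, T3, T5, T1 for 28 — worse than the optimum 25.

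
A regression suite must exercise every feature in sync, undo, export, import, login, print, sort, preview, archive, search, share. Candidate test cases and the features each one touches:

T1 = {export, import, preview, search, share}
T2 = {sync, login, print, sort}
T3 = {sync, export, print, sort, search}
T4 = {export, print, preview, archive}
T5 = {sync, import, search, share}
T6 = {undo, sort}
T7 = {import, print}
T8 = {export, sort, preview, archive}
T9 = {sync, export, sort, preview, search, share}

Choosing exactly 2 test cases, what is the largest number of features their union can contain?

Choosing T1, T2 covers {sync, export, import, login, print, sort, preview, search, share} — 9 features.
No choice of 2 test cases does better; here undo, archive are left uncovered.

9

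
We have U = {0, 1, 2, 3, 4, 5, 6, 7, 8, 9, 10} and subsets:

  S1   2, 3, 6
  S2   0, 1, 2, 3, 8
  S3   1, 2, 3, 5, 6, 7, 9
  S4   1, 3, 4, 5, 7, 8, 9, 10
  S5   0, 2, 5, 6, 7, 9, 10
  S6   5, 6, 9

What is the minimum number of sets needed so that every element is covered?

2

S4, S5 together cover {0, 1, 2, 3, 4, 5, 6, 7, 8, 9, 10} — every element.
No single set contains all 11 elements, so 2 is optimal.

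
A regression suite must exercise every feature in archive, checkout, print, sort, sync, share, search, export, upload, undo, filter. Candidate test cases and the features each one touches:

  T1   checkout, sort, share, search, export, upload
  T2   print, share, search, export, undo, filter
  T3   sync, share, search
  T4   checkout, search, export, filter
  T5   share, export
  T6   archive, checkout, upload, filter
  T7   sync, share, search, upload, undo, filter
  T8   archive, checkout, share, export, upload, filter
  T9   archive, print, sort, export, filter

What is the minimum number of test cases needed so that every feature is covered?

3

T1, T7, T9 together cover {archive, checkout, print, sort, sync, share, search, export, upload, undo, filter} — every feature.
No 2 of the 9 test cases cover everything (all 36 pairs fall short), so 3 is minimum.
Greedy (largest uncovered first) would take T1, T2, T3, T6 — 4 test cases — but 3 suffice.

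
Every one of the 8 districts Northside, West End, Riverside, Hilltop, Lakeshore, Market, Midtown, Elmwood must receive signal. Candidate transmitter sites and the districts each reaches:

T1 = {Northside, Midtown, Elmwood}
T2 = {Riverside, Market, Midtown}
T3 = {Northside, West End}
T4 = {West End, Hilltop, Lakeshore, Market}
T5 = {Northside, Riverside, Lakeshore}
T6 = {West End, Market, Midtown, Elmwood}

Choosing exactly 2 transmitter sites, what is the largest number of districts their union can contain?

Choosing T1, T4 covers {Northside, West End, Hilltop, Lakeshore, Market, Midtown, Elmwood} — 7 districts.
No choice of 2 transmitter sites does better; here Riverside is left uncovered.

7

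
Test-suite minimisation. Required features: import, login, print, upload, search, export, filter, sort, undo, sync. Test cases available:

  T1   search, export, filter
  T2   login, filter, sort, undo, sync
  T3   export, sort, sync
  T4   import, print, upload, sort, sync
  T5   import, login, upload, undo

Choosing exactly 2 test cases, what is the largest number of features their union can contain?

8

Choosing T1, T4 covers {import, print, upload, search, export, filter, sort, sync} — 8 features.
No choice of 2 test cases does better; here login, undo are left uncovered.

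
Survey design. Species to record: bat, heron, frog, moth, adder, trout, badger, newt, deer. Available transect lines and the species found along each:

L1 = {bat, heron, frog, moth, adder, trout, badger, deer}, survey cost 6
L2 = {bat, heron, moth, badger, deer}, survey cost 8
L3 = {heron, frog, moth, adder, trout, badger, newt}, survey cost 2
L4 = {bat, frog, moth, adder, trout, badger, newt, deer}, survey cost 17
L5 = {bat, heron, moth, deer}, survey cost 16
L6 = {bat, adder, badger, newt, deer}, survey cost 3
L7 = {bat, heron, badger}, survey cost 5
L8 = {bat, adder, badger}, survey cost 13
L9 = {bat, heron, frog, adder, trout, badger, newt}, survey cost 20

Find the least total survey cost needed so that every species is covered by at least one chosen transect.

5

L3, L6 cover every species at survey cost 2 + 3 = 5.
Any cover uses at least 2 transects; among all covering selections none totals below 5.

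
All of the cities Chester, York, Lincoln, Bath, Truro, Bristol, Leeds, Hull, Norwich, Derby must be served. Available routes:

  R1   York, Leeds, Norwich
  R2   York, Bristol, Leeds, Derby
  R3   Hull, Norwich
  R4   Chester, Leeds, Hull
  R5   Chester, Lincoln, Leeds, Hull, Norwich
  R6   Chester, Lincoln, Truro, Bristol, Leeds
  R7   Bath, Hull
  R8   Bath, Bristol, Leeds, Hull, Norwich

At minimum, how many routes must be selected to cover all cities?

3

R2, R6, R8 together cover {Chester, York, Lincoln, Bath, Truro, Bristol, Leeds, Hull, Norwich, Derby} — every city.
No 2 of the 8 routes cover everything (all 28 pairs fall short), so 3 is minimum.
Greedy (largest uncovered first) would take R5, R2, R6, R7 — 4 routes — but 3 suffice.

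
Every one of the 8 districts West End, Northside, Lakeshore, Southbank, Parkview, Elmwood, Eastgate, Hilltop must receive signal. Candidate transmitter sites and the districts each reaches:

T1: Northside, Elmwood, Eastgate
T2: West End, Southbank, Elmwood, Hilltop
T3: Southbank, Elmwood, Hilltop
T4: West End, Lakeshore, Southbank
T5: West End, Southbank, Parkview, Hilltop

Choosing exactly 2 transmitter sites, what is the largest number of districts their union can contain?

Choosing T1, T5 covers {West End, Northside, Southbank, Parkview, Elmwood, Eastgate, Hilltop} — 7 districts.
No choice of 2 transmitter sites does better; here Lakeshore is left uncovered.

7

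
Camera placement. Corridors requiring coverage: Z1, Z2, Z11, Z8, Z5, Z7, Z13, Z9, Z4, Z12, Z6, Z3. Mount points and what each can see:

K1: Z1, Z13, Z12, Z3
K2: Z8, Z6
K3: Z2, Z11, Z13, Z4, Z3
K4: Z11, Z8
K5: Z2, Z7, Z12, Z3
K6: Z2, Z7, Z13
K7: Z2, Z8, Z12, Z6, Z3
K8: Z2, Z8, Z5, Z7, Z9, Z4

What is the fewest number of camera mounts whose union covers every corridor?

4

K1, K2, K3, K8 together cover {Z1, Z2, Z11, Z8, Z5, Z7, Z13, Z9, Z4, Z12, Z6, Z3} — every corridor.
No 3 of the 8 camera mounts cover everything (all 56 triples fall short), so 4 is minimum.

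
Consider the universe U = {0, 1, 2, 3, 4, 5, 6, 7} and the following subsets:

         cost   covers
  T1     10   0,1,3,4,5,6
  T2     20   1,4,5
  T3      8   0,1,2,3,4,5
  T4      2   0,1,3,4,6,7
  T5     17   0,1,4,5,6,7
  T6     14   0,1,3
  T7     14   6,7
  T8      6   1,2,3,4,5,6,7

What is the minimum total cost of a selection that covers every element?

8

T4, T8 cover every element at cost 2 + 6 = 8.
Any cover uses at least 2 sets; among all covering selections none totals below 8.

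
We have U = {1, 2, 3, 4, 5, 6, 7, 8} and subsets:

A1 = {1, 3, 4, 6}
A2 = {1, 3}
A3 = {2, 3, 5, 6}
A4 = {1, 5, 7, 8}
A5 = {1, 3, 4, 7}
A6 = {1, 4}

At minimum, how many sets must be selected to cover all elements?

3

A1, A3, A4 together cover {1, 2, 3, 4, 5, 6, 7, 8} — every element.
No 2 of the 6 sets cover everything (all 15 pairs fall short), so 3 is minimum.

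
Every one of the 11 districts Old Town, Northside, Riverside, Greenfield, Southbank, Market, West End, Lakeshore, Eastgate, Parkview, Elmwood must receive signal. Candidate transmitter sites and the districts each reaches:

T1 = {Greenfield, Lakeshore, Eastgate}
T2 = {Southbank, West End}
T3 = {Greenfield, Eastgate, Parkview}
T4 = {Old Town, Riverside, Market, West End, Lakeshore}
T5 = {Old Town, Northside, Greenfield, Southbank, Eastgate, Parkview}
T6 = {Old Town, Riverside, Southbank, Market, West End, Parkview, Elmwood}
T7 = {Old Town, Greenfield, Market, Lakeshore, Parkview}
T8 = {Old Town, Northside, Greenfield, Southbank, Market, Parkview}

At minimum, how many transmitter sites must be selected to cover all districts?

3

T1, T5, T6 together cover {Old Town, Northside, Riverside, Greenfield, Southbank, Market, West End, Lakeshore, Eastgate, Parkview, Elmwood} — every district.
No 2 of the 8 transmitter sites cover everything (all 28 pairs fall short), so 3 is minimum.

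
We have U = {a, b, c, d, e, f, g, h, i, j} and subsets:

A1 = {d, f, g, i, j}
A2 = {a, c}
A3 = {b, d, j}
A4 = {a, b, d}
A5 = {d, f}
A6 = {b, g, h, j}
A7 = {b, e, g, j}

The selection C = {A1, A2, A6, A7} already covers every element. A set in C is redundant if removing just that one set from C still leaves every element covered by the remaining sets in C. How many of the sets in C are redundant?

Drop A1: d, f, i uncovered — not redundant.
Drop A2: a, c uncovered — not redundant.
Drop A6: h uncovered — not redundant.
Drop A7: e uncovered — not redundant.
None of the sets in C is redundant.

0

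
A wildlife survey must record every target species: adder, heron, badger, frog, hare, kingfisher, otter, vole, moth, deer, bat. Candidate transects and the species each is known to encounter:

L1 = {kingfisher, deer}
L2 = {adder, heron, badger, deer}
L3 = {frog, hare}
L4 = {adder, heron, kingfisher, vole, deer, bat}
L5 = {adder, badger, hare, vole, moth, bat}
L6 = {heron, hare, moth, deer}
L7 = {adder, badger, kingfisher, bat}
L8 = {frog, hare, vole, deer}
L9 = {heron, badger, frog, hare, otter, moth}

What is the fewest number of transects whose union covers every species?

L4, L9 together cover {adder, heron, badger, frog, hare, kingfisher, otter, vole, moth, deer, bat} — every species.
No single transect contains all 11 species, so 2 is optimal.

2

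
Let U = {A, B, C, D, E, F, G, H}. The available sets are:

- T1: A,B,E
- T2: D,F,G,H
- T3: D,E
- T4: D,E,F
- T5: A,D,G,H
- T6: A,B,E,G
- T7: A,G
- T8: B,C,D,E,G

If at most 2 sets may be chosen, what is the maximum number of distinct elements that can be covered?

Choosing T1, T2 covers {A, B, D, E, F, G, H} — 7 elements.
No choice of 2 sets does better; here C is left uncovered.

7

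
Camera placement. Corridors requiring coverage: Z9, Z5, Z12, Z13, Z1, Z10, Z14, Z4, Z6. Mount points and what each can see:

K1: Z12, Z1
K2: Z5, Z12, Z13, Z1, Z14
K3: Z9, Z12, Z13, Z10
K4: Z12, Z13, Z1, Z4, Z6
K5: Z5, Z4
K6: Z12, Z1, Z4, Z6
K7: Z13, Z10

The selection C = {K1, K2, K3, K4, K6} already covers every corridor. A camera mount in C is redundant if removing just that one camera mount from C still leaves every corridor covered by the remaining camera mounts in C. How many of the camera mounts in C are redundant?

3

Drop K1: the rest still cover every corridor — redundant.
Drop K2: Z5, Z14 uncovered — not redundant.
Drop K3: Z9, Z10 uncovered — not redundant.
Drop K4: the rest still cover every corridor — redundant.
Drop K6: the rest still cover every corridor — redundant.
3 redundant: K1, K4, K6.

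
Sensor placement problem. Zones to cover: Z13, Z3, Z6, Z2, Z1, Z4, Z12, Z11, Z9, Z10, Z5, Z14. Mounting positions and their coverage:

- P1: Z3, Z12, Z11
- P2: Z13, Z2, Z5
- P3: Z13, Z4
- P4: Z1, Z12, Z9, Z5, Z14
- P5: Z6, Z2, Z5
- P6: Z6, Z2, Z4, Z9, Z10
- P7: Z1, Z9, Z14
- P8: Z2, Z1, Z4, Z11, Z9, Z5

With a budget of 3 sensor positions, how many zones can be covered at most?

11

Choosing P1, P4, P6 covers {Z3, Z6, Z2, Z1, Z4, Z12, Z11, Z9, Z10, Z5, Z14} — 11 zones.
No choice of 3 sensor positions does better; here Z13 is left uncovered.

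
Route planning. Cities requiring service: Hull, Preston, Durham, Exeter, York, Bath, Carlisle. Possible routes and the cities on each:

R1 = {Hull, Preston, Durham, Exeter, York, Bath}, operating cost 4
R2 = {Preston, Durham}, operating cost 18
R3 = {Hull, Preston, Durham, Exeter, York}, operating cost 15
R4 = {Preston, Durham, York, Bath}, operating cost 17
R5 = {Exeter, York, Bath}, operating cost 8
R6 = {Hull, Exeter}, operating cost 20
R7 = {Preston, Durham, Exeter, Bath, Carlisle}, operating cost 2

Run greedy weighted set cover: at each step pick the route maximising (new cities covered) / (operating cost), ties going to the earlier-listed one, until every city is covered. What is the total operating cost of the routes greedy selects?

6

Pick 1: R7 adds 5 new (Preston, Durham, Exeter, Bath, Carlisle) at operating cost 2 (ratio 5/2).
Pick 2: R1 adds 2 new (Hull, York) at operating cost 4 (ratio 2/4).
Greedy total operating cost: 2 + 4 = 6.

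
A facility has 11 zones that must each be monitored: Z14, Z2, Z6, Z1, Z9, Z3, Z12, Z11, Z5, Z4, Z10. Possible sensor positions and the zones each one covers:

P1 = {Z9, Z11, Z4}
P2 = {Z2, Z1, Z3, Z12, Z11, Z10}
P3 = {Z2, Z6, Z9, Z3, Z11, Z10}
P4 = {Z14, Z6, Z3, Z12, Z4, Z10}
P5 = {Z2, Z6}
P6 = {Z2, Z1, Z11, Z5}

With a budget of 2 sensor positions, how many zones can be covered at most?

10

Choosing P4, P6 covers {Z14, Z2, Z6, Z1, Z3, Z12, Z11, Z5, Z4, Z10} — 10 zones.
No choice of 2 sensor positions does better; here Z9 is left uncovered.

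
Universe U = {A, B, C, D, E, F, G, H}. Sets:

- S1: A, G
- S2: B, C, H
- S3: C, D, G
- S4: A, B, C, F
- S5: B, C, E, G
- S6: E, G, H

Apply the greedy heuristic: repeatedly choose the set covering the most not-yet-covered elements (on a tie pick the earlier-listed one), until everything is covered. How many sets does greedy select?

Pick 1: S4 covers 4 new elements (A, B, C, F).
Pick 2: S6 covers 3 new elements (E, G, H).
Pick 3: S3 covers 1 new elements (D).
Greedy uses 3 sets.

3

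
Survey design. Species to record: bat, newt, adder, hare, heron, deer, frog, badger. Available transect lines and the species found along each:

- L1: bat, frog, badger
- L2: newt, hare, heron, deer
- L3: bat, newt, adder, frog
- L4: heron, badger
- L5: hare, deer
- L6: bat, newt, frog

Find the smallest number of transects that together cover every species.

L1, L2, L3 together cover {bat, newt, adder, hare, heron, deer, frog, badger} — every species.
No 2 of the 6 transects cover everything (all 15 pairs fall short), so 3 is minimum.

3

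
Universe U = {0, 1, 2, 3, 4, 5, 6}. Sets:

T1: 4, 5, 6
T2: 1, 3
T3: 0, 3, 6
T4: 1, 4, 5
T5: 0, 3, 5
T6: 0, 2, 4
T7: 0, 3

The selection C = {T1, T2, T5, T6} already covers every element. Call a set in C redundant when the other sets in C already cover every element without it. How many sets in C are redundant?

Drop T1: 6 uncovered — not redundant.
Drop T2: 1 uncovered — not redundant.
Drop T5: the rest still cover every element — redundant.
Drop T6: 2 uncovered — not redundant.
1 redundant: T5.

1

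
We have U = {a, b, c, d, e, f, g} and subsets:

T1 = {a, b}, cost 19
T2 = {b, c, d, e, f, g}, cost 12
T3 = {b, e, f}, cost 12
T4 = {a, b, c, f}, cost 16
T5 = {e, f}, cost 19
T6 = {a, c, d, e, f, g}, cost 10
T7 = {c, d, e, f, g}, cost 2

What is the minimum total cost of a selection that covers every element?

T4, T7 cover every element at cost 16 + 2 = 18.
Any cover uses at least 2 sets; among all covering selections none totals below 18.

18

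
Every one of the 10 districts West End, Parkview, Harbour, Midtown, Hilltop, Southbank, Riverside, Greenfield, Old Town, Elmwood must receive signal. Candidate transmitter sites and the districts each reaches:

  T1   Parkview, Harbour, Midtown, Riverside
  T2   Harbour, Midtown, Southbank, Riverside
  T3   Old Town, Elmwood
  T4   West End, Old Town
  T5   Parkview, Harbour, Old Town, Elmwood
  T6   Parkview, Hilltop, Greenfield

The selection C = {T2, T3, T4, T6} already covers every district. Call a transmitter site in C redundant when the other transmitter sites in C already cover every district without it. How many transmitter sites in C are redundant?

Drop T2: Harbour, Midtown, Southbank, Riverside uncovered — not redundant.
Drop T3: Elmwood uncovered — not redundant.
Drop T4: West End uncovered — not redundant.
Drop T6: Parkview, Hilltop, Greenfield uncovered — not redundant.
None of the transmitter sites in C is redundant.

0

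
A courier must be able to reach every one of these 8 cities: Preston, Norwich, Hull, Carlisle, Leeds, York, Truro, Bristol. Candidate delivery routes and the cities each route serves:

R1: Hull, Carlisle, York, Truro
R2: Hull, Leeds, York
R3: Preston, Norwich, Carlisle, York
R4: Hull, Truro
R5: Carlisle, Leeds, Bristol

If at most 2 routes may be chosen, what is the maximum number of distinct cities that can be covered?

Choosing R1, R3 covers {Preston, Norwich, Hull, Carlisle, York, Truro} — 6 cities.
No choice of 2 routes does better; here Leeds, Bristol are left uncovered.

6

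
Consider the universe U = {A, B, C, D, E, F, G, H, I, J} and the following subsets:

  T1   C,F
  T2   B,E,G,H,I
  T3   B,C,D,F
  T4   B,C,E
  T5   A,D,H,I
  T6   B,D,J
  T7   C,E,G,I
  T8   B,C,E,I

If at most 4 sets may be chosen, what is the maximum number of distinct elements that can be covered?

Choosing T1, T2, T5, T6 covers {A, B, C, D, E, F, G, H, I, J} — 10 elements.
That is all 10 elements.

10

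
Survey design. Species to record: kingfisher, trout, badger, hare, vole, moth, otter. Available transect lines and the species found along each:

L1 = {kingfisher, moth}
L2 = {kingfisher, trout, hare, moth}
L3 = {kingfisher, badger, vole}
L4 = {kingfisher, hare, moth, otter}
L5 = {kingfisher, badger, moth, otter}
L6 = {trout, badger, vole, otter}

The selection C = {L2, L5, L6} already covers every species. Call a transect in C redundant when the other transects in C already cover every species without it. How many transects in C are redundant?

1

Drop L2: hare uncovered — not redundant.
Drop L5: the rest still cover every species — redundant.
Drop L6: vole uncovered — not redundant.
1 redundant: L5.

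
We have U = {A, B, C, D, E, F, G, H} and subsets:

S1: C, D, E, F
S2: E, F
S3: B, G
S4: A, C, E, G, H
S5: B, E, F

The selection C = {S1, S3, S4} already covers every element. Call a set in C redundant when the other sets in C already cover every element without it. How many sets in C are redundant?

0

Drop S1: D, F uncovered — not redundant.
Drop S3: B uncovered — not redundant.
Drop S4: A, H uncovered — not redundant.
None of the sets in C is redundant.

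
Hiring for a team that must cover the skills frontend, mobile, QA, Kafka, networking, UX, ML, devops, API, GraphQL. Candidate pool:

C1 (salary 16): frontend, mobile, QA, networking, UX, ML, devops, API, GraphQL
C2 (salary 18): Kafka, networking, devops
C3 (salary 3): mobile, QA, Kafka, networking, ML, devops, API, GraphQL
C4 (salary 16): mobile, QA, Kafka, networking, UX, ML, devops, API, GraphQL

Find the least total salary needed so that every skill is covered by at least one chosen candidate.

C1, C3 cover every skill at salary 16 + 3 = 19.
Any cover uses at least 2 candidates; among all covering selections none totals below 19.

19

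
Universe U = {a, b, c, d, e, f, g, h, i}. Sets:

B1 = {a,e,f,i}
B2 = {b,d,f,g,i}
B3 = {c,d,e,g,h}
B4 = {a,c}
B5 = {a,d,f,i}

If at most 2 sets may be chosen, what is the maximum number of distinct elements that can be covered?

8

Choosing B1, B3 covers {a, c, d, e, f, g, h, i} — 8 elements.
No choice of 2 sets does better; here b is left uncovered.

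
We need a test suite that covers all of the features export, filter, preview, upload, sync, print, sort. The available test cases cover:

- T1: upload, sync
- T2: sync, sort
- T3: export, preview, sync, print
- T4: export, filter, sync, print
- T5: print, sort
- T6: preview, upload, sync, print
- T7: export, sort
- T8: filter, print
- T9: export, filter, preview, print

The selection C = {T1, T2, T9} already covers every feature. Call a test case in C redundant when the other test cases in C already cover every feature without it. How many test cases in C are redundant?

Drop T1: upload uncovered — not redundant.
Drop T2: sort uncovered — not redundant.
Drop T9: export, filter, preview, print uncovered — not redundant.
None of the test cases in C is redundant.

0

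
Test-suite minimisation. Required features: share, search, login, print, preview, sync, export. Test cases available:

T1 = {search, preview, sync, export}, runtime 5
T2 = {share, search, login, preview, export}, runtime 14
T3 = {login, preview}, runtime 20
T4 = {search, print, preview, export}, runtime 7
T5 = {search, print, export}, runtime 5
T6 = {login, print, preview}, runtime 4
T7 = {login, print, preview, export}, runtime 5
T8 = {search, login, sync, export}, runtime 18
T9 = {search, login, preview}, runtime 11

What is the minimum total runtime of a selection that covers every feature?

23

T1, T2, T6 cover every feature at runtime 5 + 14 + 4 = 23.
Any cover uses at least 3 test cases; among all covering selections none totals below 23.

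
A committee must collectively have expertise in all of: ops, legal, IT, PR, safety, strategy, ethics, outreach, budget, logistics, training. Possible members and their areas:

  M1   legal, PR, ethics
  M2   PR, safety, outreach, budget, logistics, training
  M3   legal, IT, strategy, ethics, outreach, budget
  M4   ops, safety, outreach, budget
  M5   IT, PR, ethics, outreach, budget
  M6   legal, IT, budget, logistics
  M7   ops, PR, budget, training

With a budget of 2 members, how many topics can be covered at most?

Choosing M2, M3 covers {legal, IT, PR, safety, strategy, ethics, outreach, budget, logistics, training} — 10 topics.
No choice of 2 members does better; here ops is left uncovered.

10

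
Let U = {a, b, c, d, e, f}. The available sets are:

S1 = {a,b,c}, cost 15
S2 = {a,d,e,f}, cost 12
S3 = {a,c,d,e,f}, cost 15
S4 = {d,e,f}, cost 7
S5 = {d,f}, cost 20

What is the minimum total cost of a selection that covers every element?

22

S1, S4 cover every element at cost 15 + 7 = 22.
Any cover uses at least 2 sets; among all covering selections none totals below 22.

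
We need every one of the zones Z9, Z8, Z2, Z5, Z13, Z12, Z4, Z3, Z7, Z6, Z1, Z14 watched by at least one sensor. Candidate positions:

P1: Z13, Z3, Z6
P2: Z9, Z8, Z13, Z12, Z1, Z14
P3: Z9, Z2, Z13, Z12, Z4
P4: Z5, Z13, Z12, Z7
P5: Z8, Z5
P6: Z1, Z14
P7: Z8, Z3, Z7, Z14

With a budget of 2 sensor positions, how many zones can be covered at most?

9

Choosing P3, P7 covers {Z9, Z8, Z2, Z13, Z12, Z4, Z3, Z7, Z14} — 9 zones.
No choice of 2 sensor positions does better; here Z5, Z6, Z1 are left uncovered.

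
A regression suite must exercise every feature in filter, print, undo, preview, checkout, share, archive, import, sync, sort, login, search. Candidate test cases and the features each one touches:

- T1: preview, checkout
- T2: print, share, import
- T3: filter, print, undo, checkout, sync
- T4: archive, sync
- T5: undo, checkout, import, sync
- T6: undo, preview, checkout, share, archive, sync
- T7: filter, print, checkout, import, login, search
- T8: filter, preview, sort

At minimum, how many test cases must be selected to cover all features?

T6, T7, T8 together cover {filter, print, undo, preview, checkout, share, archive, import, sync, sort, login, search} — every feature.
No 2 of the 8 test cases cover everything (all 28 pairs fall short), so 3 is minimum.

3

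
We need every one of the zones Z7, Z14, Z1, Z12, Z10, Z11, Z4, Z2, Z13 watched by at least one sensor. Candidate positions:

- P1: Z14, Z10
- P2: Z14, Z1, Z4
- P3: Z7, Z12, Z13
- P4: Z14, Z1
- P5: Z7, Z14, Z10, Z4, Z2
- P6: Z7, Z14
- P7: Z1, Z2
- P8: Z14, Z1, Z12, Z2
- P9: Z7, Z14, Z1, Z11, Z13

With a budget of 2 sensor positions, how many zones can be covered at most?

8

Choosing P5, P9 covers {Z7, Z14, Z1, Z10, Z11, Z4, Z2, Z13} — 8 zones.
No choice of 2 sensor positions does better; here Z12 is left uncovered.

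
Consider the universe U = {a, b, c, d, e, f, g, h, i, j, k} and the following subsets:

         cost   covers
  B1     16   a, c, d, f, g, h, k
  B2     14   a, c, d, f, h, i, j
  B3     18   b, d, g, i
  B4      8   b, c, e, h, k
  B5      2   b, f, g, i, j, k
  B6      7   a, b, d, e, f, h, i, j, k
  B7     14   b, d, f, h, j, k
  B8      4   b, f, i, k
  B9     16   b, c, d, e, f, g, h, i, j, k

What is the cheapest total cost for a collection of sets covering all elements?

B4, B5, B6 cover every element at cost 8 + 2 + 7 = 17.
Any cover uses at least 2 sets; among all covering selections none totals below 17.

17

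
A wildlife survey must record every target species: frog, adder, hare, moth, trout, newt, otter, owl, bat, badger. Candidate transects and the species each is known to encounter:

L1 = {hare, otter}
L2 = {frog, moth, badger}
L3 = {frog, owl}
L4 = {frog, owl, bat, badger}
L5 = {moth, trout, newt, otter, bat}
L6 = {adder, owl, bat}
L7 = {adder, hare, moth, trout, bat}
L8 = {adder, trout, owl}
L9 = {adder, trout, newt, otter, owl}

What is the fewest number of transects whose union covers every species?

3

L2, L7, L9 together cover {frog, adder, hare, moth, trout, newt, otter, owl, bat, badger} — every species.
No 2 of the 9 transects cover everything (all 36 pairs fall short), so 3 is minimum.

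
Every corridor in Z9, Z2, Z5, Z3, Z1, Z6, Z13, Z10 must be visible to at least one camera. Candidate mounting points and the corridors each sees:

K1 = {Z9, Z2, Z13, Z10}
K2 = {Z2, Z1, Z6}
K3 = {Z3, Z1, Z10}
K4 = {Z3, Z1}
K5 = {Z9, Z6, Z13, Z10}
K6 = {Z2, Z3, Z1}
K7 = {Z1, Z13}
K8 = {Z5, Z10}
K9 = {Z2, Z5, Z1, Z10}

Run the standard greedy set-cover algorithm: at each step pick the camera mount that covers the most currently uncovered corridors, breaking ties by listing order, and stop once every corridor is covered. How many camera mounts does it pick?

4

Pick 1: K1 covers 4 new corridors (Z9, Z2, Z13, Z10).
Pick 2: K2 covers 2 new corridors (Z1, Z6).
Pick 3: K3 covers 1 new corridors (Z3).
Pick 4: K8 covers 1 new corridors (Z5).
Greedy uses 4 camera mounts. (The true minimum is 3.)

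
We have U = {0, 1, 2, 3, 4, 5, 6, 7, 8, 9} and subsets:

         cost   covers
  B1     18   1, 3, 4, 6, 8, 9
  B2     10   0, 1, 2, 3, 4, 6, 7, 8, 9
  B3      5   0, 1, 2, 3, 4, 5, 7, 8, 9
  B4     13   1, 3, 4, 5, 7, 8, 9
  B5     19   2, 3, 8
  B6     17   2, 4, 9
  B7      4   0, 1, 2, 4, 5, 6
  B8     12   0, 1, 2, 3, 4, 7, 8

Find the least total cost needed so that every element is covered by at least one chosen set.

9

B3, B7 cover every element at cost 5 + 4 = 9.
Any cover uses at least 2 sets; among all covering selections none totals below 9.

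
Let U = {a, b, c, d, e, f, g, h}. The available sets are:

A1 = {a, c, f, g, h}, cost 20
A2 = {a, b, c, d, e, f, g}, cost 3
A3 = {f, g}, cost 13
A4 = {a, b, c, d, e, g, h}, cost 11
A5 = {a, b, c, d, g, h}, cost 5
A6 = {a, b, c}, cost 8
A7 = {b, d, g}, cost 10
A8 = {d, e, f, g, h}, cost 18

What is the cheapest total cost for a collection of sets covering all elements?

A2, A5 cover every element at cost 3 + 5 = 8.
Any cover uses at least 2 sets; among all covering selections none totals below 8.

8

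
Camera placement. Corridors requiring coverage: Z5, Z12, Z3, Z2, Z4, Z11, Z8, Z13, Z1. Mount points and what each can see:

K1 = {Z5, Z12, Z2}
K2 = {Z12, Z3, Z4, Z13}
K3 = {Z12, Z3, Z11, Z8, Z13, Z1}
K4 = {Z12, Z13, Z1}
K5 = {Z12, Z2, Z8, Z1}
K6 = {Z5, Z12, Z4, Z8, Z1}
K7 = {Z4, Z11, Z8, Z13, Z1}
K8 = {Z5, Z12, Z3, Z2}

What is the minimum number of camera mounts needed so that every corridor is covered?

2

K7, K8 together cover {Z5, Z12, Z3, Z2, Z4, Z11, Z8, Z13, Z1} — every corridor.
No single camera mount contains all 9 corridors, so 2 is optimal.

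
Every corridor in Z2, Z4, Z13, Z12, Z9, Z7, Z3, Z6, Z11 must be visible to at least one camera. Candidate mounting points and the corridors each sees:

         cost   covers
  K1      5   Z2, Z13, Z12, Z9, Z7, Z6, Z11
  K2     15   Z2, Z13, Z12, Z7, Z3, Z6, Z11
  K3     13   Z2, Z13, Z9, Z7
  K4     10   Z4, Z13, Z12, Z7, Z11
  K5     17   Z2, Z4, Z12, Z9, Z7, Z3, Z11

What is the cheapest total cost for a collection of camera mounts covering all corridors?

22

K1, K5 cover every corridor at cost 5 + 17 = 22.
Any cover uses at least 2 camera mounts; among all covering selections none totals below 22.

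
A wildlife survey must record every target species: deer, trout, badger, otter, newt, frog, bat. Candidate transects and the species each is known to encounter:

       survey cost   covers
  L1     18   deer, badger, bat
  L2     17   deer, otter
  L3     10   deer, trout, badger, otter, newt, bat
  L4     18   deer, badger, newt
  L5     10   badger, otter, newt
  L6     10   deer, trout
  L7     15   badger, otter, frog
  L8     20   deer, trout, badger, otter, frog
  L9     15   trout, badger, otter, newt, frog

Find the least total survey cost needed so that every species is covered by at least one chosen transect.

L3, L7 cover every species at survey cost 10 + 15 = 25.
Any cover uses at least 2 transects; among all covering selections none totals below 25.

25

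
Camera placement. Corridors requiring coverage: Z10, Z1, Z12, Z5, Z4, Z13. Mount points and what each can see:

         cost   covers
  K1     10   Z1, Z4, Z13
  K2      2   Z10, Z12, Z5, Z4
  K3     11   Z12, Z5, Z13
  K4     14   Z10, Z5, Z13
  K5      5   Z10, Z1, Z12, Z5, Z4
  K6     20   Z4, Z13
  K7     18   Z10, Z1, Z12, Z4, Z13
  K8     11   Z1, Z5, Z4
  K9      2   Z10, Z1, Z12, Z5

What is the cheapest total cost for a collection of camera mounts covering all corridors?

K1, K2 cover every corridor at cost 10 + 2 = 12.
Any cover uses at least 2 camera mounts; among all covering selections none totals below 12.
Greedy by coverage-per-cost would pick K2, K9, K1 for 14 — worse than the optimum 12.

12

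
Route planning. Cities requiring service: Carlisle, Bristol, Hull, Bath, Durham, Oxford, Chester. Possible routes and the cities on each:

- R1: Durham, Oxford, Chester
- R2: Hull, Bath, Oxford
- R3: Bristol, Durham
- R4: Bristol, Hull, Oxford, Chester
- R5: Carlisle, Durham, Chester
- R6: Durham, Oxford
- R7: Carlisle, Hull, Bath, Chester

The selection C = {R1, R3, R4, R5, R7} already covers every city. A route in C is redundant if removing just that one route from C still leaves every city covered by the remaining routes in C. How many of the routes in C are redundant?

4

Drop R1: the rest still cover every city — redundant.
Drop R3: the rest still cover every city — redundant.
Drop R4: the rest still cover every city — redundant.
Drop R5: the rest still cover every city — redundant.
Drop R7: Bath uncovered — not redundant.
4 redundant: R1, R3, R4, R5.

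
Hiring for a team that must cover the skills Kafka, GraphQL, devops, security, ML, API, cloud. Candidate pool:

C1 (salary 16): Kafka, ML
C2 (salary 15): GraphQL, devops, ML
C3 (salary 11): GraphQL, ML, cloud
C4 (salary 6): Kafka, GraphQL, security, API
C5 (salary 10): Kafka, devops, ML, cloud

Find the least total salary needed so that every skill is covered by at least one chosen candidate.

C4, C5 cover every skill at salary 6 + 10 = 16.
Any cover uses at least 2 candidates; among all covering selections none totals below 16.

16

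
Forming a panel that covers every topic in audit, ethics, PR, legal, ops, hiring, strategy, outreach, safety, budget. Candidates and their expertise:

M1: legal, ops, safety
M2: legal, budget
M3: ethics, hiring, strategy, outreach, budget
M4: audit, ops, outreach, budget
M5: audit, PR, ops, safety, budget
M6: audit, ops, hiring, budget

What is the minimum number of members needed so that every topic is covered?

M1, M3, M5 together cover {audit, ethics, PR, legal, ops, hiring, strategy, outreach, safety, budget} — every topic.
No 2 of the 6 members cover everything (all 15 pairs fall short), so 3 is minimum.

3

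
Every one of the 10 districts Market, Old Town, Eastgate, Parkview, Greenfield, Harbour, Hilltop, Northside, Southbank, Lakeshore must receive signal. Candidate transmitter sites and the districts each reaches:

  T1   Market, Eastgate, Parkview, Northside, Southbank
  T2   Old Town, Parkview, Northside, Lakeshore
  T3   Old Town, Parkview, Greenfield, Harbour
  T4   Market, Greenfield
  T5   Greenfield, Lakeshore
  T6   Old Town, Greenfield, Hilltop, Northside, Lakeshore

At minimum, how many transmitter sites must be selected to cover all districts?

T1, T3, T6 together cover {Market, Old Town, Eastgate, Parkview, Greenfield, Harbour, Hilltop, Northside, Southbank, Lakeshore} — every district.
No 2 of the 6 transmitter sites cover everything (all 15 pairs fall short), so 3 is minimum.

3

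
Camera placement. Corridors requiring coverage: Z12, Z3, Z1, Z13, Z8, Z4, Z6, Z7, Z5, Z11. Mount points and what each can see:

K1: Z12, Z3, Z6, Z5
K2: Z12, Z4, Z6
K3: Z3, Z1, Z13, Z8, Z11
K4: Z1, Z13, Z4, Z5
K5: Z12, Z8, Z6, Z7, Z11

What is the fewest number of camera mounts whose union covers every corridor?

K1, K4, K5 together cover {Z12, Z3, Z1, Z13, Z8, Z4, Z6, Z7, Z5, Z11} — every corridor.
No 2 of the 5 camera mounts cover everything (all 10 pairs fall short), so 3 is minimum.
Greedy (largest uncovered first) would take K3, K1, K2, K5 — 4 camera mounts — but 3 suffice.

3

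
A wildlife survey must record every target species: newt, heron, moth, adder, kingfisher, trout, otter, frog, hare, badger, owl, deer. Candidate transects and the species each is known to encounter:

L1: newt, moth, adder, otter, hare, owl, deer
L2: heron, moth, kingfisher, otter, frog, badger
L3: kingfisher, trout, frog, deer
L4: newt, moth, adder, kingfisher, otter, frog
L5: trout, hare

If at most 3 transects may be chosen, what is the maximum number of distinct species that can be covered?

12

Choosing L1, L2, L3 covers {newt, heron, moth, adder, kingfisher, trout, otter, frog, hare, badger, owl, deer} — 12 species.
That is all 12 species.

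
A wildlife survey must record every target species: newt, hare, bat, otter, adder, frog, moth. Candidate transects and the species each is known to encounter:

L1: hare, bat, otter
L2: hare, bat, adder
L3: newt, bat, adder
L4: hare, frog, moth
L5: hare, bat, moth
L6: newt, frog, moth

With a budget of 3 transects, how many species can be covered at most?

Choosing L1, L2, L6 covers {newt, hare, bat, otter, adder, frog, moth} — 7 species.
That is all 7 species.

7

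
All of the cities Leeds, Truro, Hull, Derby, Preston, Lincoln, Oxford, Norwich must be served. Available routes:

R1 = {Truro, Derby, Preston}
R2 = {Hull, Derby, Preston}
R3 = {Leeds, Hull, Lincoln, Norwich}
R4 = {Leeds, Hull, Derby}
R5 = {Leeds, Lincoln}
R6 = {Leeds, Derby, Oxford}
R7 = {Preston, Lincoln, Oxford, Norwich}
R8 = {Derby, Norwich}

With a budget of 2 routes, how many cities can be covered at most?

7

Choosing R1, R3 covers {Leeds, Truro, Hull, Derby, Preston, Lincoln, Norwich} — 7 cities.
No choice of 2 routes does better; here Oxford is left uncovered.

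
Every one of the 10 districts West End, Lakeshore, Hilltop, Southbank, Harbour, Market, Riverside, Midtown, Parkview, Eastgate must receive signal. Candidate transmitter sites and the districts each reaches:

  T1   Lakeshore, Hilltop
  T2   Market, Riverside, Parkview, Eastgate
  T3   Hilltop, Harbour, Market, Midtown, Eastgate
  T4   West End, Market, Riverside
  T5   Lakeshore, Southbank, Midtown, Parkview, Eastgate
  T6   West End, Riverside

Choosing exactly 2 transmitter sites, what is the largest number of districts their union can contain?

Choosing T3, T5 covers {Lakeshore, Hilltop, Southbank, Harbour, Market, Midtown, Parkview, Eastgate} — 8 districts.
No choice of 2 transmitter sites does better; here West End, Riverside are left uncovered.

8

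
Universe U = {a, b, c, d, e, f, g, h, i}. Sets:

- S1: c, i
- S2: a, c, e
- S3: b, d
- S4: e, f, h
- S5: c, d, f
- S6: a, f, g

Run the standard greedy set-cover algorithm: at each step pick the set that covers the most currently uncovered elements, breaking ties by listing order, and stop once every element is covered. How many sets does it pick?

5

Pick 1: S2 covers 3 new elements (a, c, e).
Pick 2: S3 covers 2 new elements (b, d).
Pick 3: S4 covers 2 new elements (f, h).
Pick 4: S1 covers 1 new elements (i).
Pick 5: S6 covers 1 new elements (g).
Greedy uses 5 sets. (The true minimum is 4.)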